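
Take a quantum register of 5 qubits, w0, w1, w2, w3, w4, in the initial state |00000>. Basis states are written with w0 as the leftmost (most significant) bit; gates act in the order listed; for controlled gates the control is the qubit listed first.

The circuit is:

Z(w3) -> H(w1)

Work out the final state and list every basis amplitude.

After the circuit, the state carries amplitude sqrt(2)/2 on |00000>, sqrt(2)/2 on |01000>, and 0 on every other basis state.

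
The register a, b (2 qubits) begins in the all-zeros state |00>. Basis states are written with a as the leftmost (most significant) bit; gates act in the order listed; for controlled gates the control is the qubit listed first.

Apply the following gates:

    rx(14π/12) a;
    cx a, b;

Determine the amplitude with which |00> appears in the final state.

|00> carries amplitude -sqrt(6)/4 + sqrt(2)/4 in the final state.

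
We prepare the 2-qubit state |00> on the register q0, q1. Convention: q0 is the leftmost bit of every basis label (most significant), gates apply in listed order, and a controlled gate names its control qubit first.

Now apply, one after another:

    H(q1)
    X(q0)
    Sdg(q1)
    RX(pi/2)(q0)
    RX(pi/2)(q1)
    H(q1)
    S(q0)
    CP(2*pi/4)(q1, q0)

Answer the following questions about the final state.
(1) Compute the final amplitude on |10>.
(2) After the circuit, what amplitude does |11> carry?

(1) The amplitude on |10> is 1/2.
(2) The amplitude on |11> is -I/2.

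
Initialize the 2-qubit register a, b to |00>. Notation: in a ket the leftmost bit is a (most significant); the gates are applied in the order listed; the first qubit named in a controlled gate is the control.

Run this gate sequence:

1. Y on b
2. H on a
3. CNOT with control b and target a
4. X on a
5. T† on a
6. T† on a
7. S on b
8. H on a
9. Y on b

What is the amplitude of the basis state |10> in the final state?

The amplitude on |10> is -1/2 + I/2.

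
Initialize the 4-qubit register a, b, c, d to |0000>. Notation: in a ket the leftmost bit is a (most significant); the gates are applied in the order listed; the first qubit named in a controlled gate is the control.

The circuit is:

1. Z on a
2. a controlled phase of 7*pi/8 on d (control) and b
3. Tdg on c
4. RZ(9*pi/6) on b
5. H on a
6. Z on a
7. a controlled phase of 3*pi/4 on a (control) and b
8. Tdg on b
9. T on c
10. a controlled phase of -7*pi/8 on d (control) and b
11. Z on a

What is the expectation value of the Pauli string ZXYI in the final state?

The expectation value of ZXYI is 0.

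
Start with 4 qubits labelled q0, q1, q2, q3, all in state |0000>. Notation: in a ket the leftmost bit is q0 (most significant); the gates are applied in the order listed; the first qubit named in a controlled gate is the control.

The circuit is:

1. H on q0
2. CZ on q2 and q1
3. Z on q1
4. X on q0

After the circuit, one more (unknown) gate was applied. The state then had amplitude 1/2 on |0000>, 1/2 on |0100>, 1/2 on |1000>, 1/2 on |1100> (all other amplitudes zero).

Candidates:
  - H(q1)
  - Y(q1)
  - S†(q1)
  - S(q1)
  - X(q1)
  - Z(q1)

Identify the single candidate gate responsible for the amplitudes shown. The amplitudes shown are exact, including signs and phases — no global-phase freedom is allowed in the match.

It was H(q1) that produced the state shown.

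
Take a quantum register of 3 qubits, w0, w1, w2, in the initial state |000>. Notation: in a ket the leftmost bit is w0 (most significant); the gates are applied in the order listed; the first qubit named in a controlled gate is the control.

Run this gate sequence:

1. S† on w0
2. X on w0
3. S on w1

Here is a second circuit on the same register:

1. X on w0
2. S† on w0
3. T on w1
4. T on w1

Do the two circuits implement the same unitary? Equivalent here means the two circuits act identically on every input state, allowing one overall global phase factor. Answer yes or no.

No: there is an input state on which the two circuits produce genuinely different outputs (not merely differing by a phase).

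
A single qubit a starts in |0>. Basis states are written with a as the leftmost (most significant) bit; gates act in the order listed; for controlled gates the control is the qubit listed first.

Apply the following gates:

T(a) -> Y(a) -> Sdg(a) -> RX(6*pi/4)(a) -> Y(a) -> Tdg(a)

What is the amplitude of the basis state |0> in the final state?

|0> carries amplitude sqrt(2)*I/2 in the final state.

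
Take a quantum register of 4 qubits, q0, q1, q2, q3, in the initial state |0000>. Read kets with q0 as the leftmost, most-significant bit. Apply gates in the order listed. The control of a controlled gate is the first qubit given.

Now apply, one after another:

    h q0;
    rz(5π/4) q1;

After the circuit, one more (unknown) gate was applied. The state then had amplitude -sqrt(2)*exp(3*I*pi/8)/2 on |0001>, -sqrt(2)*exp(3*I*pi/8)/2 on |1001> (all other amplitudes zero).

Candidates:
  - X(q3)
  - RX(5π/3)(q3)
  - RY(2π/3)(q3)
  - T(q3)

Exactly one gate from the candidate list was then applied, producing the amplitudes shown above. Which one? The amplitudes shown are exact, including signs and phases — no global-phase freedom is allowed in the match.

It was X(q3) that produced the state shown.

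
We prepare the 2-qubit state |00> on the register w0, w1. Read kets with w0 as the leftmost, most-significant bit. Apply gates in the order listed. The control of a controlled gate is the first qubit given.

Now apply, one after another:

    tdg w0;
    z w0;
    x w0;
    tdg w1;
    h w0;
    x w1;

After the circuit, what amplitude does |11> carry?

The amplitude on |11> is -sqrt(2)/2.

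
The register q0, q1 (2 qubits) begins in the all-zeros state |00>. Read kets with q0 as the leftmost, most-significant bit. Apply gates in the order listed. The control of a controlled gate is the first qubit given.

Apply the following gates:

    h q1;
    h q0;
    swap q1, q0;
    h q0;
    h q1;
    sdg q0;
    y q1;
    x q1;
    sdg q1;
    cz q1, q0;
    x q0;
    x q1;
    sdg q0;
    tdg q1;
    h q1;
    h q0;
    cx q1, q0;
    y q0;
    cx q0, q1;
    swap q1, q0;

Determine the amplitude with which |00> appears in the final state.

The amplitude on |00> is exp(I*pi/4)/2.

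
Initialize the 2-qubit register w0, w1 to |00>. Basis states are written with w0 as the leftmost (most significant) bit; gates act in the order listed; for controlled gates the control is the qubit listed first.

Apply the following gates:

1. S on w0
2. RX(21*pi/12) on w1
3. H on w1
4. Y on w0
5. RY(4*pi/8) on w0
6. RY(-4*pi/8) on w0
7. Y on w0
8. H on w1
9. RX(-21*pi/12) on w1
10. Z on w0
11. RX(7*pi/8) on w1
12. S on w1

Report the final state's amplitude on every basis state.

The resulting statevector has amplitude cos(7*pi/16) on |00>, sin(7*pi/16) on |01>, 0 on |10>, 0 on |11>. Key observation: the block from step 2 through step 9 cancels to the identity and can be dropped.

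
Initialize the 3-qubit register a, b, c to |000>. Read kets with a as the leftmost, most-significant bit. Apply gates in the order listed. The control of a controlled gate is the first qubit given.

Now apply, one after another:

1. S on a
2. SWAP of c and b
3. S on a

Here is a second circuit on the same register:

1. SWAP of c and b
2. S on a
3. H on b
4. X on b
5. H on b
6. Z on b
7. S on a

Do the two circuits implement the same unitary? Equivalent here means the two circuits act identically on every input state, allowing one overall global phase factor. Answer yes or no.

Yes: on every input state the two circuits agree up to one overall phase factor.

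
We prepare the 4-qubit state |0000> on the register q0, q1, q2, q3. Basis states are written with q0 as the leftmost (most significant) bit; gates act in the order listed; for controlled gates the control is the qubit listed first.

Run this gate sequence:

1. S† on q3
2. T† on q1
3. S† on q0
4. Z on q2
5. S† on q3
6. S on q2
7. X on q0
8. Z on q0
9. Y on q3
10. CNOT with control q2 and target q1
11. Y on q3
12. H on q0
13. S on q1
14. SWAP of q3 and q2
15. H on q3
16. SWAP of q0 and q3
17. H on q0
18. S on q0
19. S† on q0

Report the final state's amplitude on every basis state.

The resulting statevector has amplitude -sqrt(2)/2 on |0000>, sqrt(2)/2 on |0001>, and 0 on every other basis state. Key observation: steps 18-19 multiply out to the identity, so the circuit reduces to the remaining gates.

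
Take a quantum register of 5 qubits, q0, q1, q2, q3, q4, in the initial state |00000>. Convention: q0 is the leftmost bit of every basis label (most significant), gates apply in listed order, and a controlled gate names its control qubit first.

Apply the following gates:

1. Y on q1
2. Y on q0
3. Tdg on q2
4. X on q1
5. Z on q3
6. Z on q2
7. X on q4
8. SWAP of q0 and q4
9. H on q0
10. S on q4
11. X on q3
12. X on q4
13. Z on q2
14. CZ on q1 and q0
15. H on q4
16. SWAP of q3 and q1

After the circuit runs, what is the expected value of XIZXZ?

In the final state, XIZXZ has expectation 0.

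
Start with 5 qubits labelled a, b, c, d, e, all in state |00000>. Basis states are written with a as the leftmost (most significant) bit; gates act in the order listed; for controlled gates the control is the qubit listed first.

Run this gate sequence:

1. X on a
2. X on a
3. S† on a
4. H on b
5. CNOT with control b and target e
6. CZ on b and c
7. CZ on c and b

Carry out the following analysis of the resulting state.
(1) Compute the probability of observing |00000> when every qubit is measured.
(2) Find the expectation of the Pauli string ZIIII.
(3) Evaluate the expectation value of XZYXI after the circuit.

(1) Outcome |00000> occurs with probability 1/2. Key observation: the block from step 1 through step 2 cancels to the identity and can be dropped.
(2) In the final state, ZIIII has expectation 1.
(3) The observable XZYXI averages to 0.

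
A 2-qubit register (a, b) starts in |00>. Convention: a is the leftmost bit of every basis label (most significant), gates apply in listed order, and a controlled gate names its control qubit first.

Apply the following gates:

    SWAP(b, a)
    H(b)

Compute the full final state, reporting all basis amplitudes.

The final amplitudes are sqrt(2)/2 on |00>, sqrt(2)/2 on |01>, 0 on |10>, 0 on |11>.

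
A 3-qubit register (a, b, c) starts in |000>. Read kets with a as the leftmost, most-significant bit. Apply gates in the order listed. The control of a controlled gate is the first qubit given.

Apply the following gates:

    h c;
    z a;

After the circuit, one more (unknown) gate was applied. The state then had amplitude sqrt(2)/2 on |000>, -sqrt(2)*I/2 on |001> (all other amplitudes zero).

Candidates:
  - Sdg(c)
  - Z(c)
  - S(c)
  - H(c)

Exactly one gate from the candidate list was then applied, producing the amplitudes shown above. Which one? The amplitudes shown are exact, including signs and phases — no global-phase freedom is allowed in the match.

It was Sdg(c) that produced the state shown.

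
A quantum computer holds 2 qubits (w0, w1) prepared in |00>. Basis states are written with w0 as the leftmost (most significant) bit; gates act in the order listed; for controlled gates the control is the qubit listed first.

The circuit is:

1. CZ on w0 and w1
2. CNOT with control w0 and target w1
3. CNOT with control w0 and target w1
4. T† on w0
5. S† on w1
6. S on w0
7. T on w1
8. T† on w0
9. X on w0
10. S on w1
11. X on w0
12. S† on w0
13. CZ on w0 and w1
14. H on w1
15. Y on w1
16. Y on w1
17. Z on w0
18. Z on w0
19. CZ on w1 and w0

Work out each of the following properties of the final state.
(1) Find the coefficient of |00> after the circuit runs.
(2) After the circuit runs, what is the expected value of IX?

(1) |00> carries amplitude sqrt(2)/2 in the final state.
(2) In the final state, IX has expectation 1.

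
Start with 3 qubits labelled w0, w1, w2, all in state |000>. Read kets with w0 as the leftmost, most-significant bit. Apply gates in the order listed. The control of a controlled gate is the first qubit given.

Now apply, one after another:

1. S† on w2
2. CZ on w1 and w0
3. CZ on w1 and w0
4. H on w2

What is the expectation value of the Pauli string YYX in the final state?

The observable YYX averages to 0. Key observation: steps 2-3 multiply out to the identity, so the circuit reduces to the remaining gates.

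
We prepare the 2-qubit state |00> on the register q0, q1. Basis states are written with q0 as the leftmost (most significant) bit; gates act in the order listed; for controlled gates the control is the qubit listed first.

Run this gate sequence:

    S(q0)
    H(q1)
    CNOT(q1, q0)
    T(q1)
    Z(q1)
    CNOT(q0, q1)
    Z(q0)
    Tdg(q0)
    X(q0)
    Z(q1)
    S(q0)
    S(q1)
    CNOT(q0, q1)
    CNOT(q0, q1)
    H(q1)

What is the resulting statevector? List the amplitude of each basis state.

After the circuit, the state carries amplitude 1/2 on |00>, 1/2 on |01>, I/2 on |10>, I/2 on |11>. Key observation: the block from step 13 through step 14 cancels to the identity and can be dropped.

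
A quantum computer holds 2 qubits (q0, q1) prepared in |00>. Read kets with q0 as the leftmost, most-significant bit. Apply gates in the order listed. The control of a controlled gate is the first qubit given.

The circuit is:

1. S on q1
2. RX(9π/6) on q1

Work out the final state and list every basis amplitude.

The resulting statevector has amplitude -sqrt(2)/2 on |00>, -sqrt(2)*I/2 on |01>, 0 on |10>, 0 on |11>.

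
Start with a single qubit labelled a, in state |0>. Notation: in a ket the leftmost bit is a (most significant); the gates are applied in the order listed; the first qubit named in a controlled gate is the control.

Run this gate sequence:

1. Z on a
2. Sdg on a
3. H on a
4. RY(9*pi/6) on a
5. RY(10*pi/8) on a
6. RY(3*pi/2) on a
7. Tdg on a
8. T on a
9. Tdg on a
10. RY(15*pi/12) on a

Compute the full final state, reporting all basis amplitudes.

The resulting statevector has amplitude (sqrt(2) + 2 + (2 - sqrt(2))*exp(I*pi/4))*exp(3*I*pi/4)/4 on |0>, sqrt(2)*(1 + exp(3*I*pi/4))/4 on |1>.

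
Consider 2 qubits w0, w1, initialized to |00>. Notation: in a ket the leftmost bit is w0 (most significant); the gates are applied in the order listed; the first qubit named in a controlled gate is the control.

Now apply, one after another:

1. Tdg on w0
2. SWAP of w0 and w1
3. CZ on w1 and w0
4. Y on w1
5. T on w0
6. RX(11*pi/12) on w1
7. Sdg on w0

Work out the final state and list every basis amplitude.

After the circuit, the state carries amplitude sqrt(2 - sqrt(2))/4 + sqrt(3*sqrt(2) + 6)/4 on |00>, -I*sqrt(6 - 3*sqrt(2))/4 + I*sqrt(sqrt(2) + 2)/4 on |01>, 0 on |10>, 0 on |11>.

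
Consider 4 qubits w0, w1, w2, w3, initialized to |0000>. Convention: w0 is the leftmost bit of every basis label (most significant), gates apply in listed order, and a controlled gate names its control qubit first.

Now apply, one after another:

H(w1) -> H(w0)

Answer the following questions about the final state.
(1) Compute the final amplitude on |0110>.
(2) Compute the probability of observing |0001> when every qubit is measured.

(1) The amplitude on |0110> is 0.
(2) Outcome |0001> occurs with probability 0.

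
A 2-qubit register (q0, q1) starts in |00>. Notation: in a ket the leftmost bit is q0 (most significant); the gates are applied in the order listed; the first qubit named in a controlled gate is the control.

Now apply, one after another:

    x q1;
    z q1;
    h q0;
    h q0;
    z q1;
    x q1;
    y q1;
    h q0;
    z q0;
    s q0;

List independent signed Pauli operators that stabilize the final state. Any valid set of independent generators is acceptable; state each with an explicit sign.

One valid set of independent stabilizer generators is -YI, -IZ (any independent generating set of the same group is equally correct). Key observation: gates 1-6 undo each other exactly, leaving only the rest of the circuit to track.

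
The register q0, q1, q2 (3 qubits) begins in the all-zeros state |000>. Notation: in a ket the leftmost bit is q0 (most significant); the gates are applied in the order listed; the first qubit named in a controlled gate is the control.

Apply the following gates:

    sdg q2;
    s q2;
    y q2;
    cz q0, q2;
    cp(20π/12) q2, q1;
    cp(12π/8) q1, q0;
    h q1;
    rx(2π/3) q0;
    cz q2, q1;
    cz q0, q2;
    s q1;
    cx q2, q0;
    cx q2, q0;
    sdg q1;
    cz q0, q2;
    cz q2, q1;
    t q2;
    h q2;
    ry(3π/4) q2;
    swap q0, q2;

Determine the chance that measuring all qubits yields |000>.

The probability of measuring |000> is sqrt(2)/32 + 1/16. Key observation: the block from step 9 through step 16 cancels to the identity and can be dropped.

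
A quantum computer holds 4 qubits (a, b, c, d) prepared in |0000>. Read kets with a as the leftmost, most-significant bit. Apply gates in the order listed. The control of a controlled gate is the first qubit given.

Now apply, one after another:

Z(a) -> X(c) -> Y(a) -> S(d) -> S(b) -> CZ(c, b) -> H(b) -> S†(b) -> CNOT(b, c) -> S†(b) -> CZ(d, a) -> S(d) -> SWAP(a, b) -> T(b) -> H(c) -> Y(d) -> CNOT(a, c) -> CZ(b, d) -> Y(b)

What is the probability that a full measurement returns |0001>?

A full measurement returns |0001> with probability 1/4.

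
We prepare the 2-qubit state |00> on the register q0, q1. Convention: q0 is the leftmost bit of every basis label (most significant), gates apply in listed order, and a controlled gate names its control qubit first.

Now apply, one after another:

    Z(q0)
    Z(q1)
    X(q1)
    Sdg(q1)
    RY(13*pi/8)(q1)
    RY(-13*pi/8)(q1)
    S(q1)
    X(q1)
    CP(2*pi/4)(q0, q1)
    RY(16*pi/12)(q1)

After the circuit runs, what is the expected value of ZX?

The expectation value of ZX is -sqrt(3)/2.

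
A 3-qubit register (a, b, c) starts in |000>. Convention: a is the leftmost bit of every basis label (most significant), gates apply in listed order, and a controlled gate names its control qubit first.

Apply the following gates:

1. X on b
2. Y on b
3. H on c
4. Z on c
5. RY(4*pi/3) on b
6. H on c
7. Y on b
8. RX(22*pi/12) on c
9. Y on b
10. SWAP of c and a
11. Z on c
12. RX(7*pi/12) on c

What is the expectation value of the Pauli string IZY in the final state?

The expectation value of IZY is sqrt(2)/8 + sqrt(6)/8.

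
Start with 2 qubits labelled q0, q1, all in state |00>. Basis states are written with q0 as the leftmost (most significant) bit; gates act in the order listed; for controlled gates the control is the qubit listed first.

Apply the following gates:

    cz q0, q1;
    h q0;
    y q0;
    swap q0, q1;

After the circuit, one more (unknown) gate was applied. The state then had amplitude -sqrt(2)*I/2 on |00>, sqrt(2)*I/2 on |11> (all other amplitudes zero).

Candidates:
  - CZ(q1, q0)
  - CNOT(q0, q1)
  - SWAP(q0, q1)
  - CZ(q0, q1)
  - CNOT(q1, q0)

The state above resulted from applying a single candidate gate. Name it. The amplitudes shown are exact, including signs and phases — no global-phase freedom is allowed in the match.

The unique candidate consistent with the amplitudes is CNOT(q1, q0).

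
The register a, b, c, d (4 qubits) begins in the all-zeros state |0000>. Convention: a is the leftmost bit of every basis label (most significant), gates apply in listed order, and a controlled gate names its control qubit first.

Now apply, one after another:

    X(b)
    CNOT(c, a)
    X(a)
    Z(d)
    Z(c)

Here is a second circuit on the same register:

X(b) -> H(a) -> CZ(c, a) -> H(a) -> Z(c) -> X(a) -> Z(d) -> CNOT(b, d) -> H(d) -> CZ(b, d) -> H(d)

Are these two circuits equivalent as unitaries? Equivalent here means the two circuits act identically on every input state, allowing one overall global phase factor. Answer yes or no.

Yes: on every input state the two circuits agree up to one overall phase factor.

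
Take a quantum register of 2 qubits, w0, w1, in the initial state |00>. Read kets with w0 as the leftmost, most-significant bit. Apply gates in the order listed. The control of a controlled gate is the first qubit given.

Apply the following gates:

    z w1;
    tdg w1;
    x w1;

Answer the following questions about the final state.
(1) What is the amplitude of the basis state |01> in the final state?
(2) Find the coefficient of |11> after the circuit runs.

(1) The amplitude on |01> is 1.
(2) The amplitude on |11> is 0.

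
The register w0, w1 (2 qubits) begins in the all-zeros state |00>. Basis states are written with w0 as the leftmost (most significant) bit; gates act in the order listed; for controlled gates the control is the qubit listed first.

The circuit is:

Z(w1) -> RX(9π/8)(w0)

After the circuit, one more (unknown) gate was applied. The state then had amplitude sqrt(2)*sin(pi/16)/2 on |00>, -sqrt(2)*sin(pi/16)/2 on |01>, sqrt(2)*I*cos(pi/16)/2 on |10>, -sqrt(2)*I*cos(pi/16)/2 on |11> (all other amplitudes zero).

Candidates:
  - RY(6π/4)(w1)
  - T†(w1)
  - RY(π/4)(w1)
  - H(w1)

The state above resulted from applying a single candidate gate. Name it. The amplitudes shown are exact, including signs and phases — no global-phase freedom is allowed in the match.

The unique candidate consistent with the amplitudes is RY(6π/4)(w1).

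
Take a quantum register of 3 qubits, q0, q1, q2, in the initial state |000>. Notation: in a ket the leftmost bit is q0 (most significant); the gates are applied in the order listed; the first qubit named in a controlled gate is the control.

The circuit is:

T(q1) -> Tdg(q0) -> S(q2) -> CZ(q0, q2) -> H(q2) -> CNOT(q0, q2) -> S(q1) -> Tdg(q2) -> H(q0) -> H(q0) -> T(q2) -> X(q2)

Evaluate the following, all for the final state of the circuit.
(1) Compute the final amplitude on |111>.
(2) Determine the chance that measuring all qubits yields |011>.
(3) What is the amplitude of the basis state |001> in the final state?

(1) The amplitude on |111> is 0. Key observation: gates 8-11 undo each other exactly, leaving only the rest of the circuit to track.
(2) A full measurement returns |011> with probability 0.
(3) |001> carries amplitude sqrt(2)/2 in the final state.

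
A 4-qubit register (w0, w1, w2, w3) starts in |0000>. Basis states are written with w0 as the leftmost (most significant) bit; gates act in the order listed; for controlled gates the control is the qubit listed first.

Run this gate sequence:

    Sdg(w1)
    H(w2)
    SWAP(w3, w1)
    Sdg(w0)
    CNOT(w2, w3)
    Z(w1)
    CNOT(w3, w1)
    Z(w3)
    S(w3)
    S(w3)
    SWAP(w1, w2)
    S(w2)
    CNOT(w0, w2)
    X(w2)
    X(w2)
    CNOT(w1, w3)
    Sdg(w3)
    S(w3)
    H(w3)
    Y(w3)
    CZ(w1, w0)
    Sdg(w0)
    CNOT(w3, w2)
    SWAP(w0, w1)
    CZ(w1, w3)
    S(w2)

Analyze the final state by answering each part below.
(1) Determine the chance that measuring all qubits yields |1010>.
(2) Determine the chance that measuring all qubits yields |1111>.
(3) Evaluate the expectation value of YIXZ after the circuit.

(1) The probability of measuring |1010> is 1/4.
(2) Outcome |1111> occurs with probability 0.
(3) In the final state, YIXZ has expectation 0.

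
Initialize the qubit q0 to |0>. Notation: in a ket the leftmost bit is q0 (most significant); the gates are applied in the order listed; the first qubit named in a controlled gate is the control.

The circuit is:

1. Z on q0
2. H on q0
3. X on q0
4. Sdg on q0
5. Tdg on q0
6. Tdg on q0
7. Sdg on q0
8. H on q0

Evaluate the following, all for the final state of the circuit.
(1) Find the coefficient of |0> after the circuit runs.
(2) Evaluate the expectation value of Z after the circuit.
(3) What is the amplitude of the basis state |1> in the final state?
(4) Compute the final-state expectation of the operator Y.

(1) The final state's coefficient on |0> equals 1/2 + I/2.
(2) The observable Z averages to 0.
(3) The final state's coefficient on |1> equals 1/2 - I/2.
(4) The expectation value of Y is -1.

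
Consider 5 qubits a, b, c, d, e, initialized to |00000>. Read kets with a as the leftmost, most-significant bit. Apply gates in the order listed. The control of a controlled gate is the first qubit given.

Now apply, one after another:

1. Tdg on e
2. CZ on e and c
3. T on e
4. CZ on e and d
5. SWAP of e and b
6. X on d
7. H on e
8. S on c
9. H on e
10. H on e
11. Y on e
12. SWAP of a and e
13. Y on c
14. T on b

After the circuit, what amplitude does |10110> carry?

|10110> carries amplitude -sqrt(2)/2 in the final state.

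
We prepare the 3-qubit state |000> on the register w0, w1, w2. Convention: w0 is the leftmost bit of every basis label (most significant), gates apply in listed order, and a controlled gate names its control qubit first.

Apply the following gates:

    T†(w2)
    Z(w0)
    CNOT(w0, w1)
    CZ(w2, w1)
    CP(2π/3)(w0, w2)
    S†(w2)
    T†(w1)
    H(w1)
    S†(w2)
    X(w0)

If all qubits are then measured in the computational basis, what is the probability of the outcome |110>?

A full measurement returns |110> with probability 1/2.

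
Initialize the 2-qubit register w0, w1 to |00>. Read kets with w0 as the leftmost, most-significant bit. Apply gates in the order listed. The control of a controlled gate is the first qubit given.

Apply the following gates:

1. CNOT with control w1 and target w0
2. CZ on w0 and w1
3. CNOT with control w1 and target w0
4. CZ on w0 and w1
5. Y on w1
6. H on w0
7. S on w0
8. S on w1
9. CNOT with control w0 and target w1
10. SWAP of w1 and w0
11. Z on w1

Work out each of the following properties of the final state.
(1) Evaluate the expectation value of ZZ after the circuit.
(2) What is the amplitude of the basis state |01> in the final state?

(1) The observable ZZ averages to -1.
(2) The amplitude on |01> is sqrt(2)*I/2.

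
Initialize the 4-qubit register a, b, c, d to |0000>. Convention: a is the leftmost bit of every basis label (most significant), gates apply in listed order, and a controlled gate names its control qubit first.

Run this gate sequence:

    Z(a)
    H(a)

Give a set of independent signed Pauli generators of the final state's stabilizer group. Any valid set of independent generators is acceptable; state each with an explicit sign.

The final state is stabilized by the group generated by +XIII, +IZII, +IIZI, +IIIZ; other independent generating sets are equally valid.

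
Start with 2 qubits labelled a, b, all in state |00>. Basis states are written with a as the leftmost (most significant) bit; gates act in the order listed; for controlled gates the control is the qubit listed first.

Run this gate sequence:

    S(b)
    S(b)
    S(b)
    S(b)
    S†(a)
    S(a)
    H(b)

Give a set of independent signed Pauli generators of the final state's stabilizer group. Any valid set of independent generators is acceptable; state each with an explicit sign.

The stabilizer group can be generated by +IX, +ZI, among other valid generating sets. Key observation: the block from step 1 through step 4 cancels to the identity and can be dropped.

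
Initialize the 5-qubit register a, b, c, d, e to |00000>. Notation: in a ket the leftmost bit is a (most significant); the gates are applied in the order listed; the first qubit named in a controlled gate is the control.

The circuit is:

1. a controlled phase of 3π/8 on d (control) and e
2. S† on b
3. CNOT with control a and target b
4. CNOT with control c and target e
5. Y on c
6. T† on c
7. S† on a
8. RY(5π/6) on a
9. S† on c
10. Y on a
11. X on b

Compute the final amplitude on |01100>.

|01100> carries amplitude (-sqrt(6) - sqrt(2))*exp(I*pi/4)/4 in the final state.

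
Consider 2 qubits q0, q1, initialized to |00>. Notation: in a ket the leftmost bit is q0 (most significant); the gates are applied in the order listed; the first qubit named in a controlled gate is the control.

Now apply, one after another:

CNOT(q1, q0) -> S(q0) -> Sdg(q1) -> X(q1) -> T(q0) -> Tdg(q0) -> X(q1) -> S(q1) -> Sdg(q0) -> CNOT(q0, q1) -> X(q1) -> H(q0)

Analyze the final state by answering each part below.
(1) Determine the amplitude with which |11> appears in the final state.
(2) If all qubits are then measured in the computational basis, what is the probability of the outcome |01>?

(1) The amplitude on |11> is sqrt(2)/2. Key observation: the block from step 2 through step 9 cancels to the identity and can be dropped.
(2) Outcome |01> occurs with probability 1/2.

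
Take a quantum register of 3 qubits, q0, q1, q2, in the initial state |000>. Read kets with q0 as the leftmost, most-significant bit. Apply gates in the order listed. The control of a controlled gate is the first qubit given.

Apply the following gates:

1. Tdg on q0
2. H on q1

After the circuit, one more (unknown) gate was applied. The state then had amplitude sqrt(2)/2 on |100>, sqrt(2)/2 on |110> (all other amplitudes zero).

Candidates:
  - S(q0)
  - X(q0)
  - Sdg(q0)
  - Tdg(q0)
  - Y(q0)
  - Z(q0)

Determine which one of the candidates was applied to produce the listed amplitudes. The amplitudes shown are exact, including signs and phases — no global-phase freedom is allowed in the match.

The applied gate was X(q0).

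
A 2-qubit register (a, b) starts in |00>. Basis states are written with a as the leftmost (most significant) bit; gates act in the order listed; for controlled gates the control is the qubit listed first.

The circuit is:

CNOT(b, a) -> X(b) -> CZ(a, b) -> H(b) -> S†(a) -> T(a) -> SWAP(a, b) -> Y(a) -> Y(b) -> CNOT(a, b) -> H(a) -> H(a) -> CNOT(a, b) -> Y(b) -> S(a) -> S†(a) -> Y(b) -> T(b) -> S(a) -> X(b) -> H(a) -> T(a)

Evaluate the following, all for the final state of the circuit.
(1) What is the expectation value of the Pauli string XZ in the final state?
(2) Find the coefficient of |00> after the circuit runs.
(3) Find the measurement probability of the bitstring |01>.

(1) In the final state, XZ has expectation sqrt(2)/2. Key observation: the block from step 9 through step 14 cancels to the identity and can be dropped.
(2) The amplitude on |00> is (-1 - I)*exp(I*pi/4)/2.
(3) A full measurement returns |01> with probability 0.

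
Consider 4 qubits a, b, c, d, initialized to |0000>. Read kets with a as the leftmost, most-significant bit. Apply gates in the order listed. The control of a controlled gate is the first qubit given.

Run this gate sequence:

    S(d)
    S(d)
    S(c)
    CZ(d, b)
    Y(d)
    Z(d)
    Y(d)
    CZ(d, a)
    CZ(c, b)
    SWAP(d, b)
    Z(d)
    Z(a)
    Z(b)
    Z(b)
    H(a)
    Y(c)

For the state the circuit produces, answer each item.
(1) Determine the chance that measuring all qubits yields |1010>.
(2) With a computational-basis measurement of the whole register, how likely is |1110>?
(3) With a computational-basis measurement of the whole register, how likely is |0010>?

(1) The probability of measuring |1010> is 1/2.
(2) A full measurement returns |1110> with probability 0.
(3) The probability of measuring |0010> is 1/2.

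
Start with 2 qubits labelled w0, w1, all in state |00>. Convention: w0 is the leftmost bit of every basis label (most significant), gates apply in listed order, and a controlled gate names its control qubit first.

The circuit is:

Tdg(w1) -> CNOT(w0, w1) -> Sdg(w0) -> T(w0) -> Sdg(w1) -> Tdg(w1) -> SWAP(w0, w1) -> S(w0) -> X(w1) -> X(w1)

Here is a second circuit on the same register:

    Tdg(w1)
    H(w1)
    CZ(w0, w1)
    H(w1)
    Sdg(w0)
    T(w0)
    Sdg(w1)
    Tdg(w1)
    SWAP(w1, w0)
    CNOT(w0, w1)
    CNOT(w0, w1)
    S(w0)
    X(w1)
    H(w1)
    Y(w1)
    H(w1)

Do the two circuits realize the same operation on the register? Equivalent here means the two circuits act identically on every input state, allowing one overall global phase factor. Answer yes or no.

No — the two circuits implement different unitaries, even allowing a global phase.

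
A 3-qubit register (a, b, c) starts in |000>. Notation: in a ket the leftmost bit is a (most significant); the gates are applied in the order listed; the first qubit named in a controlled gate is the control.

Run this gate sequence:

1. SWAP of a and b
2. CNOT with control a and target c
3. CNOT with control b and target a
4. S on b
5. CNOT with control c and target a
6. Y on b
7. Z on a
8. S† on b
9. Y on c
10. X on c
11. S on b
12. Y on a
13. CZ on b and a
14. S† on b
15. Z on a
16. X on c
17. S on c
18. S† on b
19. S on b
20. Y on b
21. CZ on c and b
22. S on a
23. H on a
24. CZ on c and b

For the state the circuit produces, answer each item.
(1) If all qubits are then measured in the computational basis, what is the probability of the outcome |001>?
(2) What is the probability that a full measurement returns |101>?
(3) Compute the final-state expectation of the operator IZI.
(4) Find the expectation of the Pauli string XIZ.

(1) The probability of measuring |001> is 1/2.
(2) Outcome |101> occurs with probability 1/2.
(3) The observable IZI averages to 1.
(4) The expectation value of XIZ is 1.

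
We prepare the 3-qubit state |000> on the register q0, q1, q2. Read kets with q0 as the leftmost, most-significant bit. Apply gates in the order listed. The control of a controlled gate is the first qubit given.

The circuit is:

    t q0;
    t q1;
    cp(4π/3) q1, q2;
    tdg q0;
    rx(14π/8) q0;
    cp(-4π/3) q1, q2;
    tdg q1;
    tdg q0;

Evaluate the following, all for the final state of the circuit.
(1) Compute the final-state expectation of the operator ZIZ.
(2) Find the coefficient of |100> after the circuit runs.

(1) In the final state, ZIZ has expectation sqrt(2)/2.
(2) The final state's coefficient on |100> equals -sqrt(2 - sqrt(2))*exp(I*pi/4)/2.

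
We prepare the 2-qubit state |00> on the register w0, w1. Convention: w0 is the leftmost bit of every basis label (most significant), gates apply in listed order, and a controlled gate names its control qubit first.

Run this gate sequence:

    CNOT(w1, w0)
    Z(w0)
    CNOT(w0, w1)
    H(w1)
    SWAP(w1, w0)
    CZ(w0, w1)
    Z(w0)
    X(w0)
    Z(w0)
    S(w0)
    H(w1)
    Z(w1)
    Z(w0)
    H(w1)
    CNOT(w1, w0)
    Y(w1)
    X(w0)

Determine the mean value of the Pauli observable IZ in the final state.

The observable IZ averages to 1.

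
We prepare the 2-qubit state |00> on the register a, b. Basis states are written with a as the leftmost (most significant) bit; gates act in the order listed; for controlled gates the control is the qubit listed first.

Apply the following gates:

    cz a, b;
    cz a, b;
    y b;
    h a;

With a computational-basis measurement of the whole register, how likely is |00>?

A full measurement returns |00> with probability 0. Key observation: the block from step 1 through step 2 cancels to the identity and can be dropped.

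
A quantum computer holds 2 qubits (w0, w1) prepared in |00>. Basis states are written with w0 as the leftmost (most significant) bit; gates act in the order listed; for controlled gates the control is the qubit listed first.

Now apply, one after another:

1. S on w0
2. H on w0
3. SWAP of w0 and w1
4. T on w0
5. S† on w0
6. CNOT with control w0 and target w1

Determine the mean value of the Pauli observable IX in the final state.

In the final state, IX has expectation 1.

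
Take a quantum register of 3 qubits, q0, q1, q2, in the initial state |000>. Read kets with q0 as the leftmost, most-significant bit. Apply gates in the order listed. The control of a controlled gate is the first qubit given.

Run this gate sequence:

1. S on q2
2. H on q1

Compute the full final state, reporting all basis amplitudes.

After the circuit, the state carries amplitude sqrt(2)/2 on |000>, sqrt(2)/2 on |010>, and 0 on every other basis state.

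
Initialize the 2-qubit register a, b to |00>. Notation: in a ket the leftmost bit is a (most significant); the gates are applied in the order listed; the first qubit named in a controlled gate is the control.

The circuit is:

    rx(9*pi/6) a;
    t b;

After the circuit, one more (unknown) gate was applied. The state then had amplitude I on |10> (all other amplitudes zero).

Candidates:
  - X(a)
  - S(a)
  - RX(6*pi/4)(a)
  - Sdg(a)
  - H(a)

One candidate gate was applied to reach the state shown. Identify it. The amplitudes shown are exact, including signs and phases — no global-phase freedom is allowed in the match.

The unique candidate consistent with the amplitudes is RX(6*pi/4)(a).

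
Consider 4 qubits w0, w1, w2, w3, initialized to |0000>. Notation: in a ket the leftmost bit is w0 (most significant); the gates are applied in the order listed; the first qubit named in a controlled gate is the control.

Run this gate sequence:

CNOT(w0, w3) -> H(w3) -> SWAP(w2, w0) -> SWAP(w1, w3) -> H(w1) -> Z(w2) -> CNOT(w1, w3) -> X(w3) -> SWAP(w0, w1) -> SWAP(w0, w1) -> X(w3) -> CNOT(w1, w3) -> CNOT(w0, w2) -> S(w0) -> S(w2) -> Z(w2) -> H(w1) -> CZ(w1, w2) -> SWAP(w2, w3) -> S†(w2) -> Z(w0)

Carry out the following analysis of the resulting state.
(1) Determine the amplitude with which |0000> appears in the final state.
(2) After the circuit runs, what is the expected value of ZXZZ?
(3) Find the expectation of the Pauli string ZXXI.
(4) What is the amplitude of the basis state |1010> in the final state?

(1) |0000> carries amplitude sqrt(2)/2 in the final state. Key observation: steps 7-12 multiply out to the identity, so the circuit reduces to the remaining gates.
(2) In the final state, ZXZZ has expectation 1.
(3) The observable ZXXI averages to 0.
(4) The final state's coefficient on |1010> equals 0.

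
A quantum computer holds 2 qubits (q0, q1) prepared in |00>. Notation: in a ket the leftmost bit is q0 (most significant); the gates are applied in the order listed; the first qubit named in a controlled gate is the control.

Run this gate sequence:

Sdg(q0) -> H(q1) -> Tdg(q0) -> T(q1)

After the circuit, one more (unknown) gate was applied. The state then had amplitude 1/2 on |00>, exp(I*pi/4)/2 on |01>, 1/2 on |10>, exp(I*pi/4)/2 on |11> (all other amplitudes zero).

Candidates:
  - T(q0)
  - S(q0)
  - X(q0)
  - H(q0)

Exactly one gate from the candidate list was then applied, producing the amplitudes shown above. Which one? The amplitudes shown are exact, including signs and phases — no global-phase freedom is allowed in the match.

It was H(q0) that produced the state shown.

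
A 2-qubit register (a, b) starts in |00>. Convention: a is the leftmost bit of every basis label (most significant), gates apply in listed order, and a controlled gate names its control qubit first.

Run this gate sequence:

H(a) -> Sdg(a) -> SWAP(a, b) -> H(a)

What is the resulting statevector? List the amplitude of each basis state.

The final amplitudes are 1/2 on |00>, -I/2 on |01>, 1/2 on |10>, -I/2 on |11>.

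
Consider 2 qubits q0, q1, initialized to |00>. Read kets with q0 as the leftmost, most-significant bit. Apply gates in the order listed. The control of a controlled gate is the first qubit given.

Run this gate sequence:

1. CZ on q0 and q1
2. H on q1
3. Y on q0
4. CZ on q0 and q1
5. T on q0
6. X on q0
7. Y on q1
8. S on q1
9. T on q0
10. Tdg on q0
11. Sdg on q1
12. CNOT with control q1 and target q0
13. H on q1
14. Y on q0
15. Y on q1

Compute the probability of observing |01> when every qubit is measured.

Outcome |01> occurs with probability 1/4.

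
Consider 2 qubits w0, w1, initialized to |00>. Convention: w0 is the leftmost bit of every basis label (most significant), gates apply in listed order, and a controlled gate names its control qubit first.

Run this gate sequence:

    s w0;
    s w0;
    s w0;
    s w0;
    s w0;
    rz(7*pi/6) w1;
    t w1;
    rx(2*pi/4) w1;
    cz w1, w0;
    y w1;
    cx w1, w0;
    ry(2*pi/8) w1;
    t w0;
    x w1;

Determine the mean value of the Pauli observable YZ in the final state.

The observable YZ averages to -1/2. Key observation: steps 2-5 multiply out to the identity, so the circuit reduces to the remaining gates.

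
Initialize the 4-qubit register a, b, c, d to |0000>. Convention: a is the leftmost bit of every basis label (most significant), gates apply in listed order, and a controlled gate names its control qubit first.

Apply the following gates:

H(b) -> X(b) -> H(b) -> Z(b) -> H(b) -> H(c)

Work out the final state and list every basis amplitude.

The final amplitudes are 1/2 on |0000>, 1/2 on |0010>, 1/2 on |0100>, 1/2 on |0110>, and 0 on every other basis state. Key observation: steps 1-4 multiply out to the identity, so the circuit reduces to the remaining gates.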